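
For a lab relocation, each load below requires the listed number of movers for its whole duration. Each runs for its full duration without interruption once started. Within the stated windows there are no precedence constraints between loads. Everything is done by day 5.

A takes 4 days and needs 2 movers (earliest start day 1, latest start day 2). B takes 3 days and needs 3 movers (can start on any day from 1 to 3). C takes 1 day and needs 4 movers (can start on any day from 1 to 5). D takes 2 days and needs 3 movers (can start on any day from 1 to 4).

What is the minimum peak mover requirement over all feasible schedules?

Early-start (A@1, B@1, C@1, D@1) gives peak 12: d1:12  d2:8  d3:5  d4:2  d5:0.
Shift C→5, D→4.
Schedule A@1, B@1, C@5, D@4: d1:5  d2:5  d3:5  d4:5  d5:7 — peak 7.

7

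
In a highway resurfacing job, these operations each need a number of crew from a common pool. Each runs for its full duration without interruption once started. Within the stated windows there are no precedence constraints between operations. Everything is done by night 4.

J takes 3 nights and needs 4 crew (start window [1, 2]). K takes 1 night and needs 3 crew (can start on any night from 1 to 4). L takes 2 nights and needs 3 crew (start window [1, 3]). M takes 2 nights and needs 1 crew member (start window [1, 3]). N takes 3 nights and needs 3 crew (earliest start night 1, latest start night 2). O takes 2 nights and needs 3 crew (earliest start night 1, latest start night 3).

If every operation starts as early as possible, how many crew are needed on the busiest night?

17

Early-start schedule: J@1, K@1, L@1, M@1, N@1, O@1.
Load per night: night 1: 17, night 2: 14, night 3: 7, night 4: 0.
Peak is 17.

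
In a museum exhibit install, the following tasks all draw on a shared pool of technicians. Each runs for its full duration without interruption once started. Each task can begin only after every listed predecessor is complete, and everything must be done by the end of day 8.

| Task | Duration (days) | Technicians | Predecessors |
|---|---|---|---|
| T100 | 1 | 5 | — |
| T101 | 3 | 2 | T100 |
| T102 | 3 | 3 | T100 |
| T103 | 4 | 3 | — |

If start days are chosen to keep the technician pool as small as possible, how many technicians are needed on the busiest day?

Early-start (T100@1, T101@2, T102@2, T103@1) gives peak 8: d1:8  d2:8  d3:8  d4:8  d5:0  d6:0  d7:0  d8:0.
Shift T103→5.
Schedule T100@1, T101@2, T102@2, T103@5: d1:5  d2:5  d3:5  d4:5  d5:3  d6:3  d7:3  d8:3 — peak 5.

5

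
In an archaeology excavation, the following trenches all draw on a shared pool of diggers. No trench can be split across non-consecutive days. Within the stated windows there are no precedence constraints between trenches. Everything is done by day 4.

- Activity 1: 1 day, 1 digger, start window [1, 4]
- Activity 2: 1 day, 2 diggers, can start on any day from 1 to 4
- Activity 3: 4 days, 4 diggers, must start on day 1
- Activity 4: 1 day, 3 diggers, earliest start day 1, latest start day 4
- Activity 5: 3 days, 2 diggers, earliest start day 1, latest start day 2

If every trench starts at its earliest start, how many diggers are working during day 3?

6

At early start, day 3 has: Activity 3, Activity 5.
Demand: 4 + 2 = 6.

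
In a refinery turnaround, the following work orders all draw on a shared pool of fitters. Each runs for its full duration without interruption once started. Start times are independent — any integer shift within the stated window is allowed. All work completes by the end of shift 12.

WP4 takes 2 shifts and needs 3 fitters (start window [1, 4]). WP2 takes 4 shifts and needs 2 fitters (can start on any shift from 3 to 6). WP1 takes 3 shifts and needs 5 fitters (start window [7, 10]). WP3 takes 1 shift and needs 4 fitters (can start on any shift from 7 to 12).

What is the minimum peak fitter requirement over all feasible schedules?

5

Early-start (WP4@1, WP2@3, WP1@7, WP3@7) gives peak 9: s1:3  s2:3  s3:2  s4:2  s5:2  s6:2  s7:9  s8:5  s9:5  s10:0  s11:0  s12:0.
Shift WP3→10.
Schedule WP4@1, WP2@3, WP1@7, WP3@10: s1:3  s2:3  s3:2  s4:2  s5:2  s6:2  s7:5  s8:5  s9:5  s10:4  s11:0  s12:0 — peak 5.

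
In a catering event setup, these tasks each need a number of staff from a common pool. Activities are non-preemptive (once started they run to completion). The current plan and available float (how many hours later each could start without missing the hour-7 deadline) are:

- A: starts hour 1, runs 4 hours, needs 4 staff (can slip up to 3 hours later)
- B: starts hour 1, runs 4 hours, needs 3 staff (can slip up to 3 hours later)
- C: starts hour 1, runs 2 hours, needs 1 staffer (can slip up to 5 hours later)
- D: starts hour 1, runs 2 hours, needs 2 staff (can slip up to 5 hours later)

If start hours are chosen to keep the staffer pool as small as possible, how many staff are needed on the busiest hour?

7

Early-start (A@1, B@1, C@1, D@1) gives peak 10: h1:10  h2:10  h3:7  h4:7  h5:0  h6:0  h7:0.
Shift C→5, D→5.
Schedule A@1, B@1, C@5, D@5: h1:7  h2:7  h3:7  h4:7  h5:3  h6:3  h7:0 — peak 7.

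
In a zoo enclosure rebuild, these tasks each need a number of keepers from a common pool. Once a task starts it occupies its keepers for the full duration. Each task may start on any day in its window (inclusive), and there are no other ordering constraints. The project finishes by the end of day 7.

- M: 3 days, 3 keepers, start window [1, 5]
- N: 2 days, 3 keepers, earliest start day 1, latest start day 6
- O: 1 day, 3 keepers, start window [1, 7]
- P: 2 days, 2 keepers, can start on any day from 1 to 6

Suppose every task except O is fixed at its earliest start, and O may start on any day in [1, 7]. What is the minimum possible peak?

8

O@1: d1:11  d2:8  d3:3  d4:0  d5:0  d6:0  d7:0 → peak 11
O@2: d1:8  d2:11  d3:3  d4:0  d5:0  d6:0  d7:0 → peak 11
O@3: d1:8  d2:8  d3:6  d4:0  d5:0  d6:0  d7:0 → peak 8
O@4: d1:8  d2:8  d3:3  d4:3  d5:0  d6:0  d7:0 → peak 8
O@5: d1:8  d2:8  d3:3  d4:0  d5:3  d6:0  d7:0 → peak 8
O@6: d1:8  d2:8  d3:3  d4:0  d5:0  d6:3  d7:0 → peak 8
O@7: d1:8  d2:8  d3:3  d4:0  d5:0  d6:0  d7:3 → peak 8
Best is O@3, peak 8.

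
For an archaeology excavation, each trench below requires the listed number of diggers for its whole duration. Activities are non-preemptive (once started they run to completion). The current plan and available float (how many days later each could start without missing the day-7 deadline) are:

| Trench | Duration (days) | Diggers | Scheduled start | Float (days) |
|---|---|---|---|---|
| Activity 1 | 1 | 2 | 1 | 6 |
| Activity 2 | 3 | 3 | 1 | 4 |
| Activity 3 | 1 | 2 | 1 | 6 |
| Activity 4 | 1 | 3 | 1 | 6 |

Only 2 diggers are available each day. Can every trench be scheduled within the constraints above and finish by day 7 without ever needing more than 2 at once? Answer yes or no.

Total digger-days = 16; over 7 days the average is 16/7 > 2, so some day must exceed 2.

no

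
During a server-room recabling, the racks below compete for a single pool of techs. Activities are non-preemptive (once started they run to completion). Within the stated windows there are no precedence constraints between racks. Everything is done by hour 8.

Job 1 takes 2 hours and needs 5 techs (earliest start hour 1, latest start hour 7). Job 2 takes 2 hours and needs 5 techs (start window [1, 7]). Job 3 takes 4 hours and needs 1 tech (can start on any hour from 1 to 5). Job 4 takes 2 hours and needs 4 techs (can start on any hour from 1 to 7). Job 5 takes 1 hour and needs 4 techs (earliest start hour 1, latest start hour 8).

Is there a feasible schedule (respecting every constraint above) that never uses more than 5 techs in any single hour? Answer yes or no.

Schedule Job 1@1, Job 2@3, Job 3@5, Job 4@5, Job 5@7: h1:5  h2:5  h3:5  h4:5  h5:5  h6:5  h7:5  h8:1 — peak 5 ≤ 5.

yes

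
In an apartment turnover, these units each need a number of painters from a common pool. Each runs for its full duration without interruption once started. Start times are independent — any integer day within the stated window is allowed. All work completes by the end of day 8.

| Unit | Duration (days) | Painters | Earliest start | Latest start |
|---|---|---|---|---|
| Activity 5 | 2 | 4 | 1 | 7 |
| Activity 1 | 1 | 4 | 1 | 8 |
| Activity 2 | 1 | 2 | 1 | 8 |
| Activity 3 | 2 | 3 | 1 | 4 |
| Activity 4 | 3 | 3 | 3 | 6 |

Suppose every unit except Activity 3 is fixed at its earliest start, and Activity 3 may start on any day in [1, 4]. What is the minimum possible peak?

10

Activity 3@1: d1:13  d2:7  d3:3  d4:3  d5:3  d6:0  d7:0  d8:0 → peak 13
Activity 3@2: d1:10  d2:7  d3:6  d4:3  d5:3  d6:0  d7:0  d8:0 → peak 10
Activity 3@3: d1:10  d2:4  d3:6  d4:6  d5:3  d6:0  d7:0  d8:0 → peak 10
Activity 3@4: d1:10  d2:4  d3:3  d4:6  d5:6  d6:0  d7:0  d8:0 → peak 10
Best is Activity 3@2, peak 10.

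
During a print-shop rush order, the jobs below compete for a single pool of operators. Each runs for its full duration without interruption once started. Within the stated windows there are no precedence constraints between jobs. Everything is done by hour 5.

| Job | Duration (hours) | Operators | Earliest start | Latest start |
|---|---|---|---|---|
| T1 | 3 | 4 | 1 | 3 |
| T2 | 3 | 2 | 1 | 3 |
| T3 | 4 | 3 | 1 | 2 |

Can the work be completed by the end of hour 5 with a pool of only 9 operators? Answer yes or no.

yes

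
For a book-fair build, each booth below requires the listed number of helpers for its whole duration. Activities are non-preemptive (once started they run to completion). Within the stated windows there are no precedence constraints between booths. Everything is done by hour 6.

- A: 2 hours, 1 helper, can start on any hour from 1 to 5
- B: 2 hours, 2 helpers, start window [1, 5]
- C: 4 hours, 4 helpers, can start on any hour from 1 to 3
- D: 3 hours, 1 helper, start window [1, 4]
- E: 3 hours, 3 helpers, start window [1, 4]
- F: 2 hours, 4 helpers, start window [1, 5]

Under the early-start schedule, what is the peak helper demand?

Early-start schedule: A@1, B@1, C@1, D@1, E@1, F@1.
Load per hour: hour 1: 15, hour 2: 15, hour 3: 8, hour 4: 4, hour 5: 0, hour 6: 0.
Peak is 15.

15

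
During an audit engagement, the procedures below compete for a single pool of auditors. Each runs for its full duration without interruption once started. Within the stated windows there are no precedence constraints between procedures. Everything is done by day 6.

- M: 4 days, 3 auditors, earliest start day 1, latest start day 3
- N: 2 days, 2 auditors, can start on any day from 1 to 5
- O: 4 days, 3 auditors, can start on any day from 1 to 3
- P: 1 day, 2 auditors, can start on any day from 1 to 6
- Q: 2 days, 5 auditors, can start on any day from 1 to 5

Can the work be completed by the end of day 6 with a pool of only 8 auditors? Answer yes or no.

Schedule M@1, N@1, O@1, P@3, Q@5: d1:8  d2:8  d3:8  d4:6  d5:5  d6:5 — peak 8 ≤ 8.

yes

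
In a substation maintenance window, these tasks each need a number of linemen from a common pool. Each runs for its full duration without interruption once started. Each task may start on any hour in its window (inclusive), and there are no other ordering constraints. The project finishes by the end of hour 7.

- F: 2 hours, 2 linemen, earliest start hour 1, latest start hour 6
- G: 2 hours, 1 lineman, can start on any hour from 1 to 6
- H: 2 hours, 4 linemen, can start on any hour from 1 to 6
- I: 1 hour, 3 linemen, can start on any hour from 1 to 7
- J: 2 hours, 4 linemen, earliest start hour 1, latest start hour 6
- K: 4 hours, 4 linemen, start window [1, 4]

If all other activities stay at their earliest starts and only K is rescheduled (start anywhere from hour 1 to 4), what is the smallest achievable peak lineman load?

14

K@1: h1:18  h2:15  h3:4  h4:4  h5:0  h6:0  h7:0 → peak 18
K@2: h1:14  h2:15  h3:4  h4:4  h5:4  h6:0  h7:0 → peak 15
K@3: h1:14  h2:11  h3:4  h4:4  h5:4  h6:4  h7:0 → peak 14
K@4: h1:14  h2:11  h3:0  h4:4  h5:4  h6:4  h7:4 → peak 14
Best is K@3, peak 14.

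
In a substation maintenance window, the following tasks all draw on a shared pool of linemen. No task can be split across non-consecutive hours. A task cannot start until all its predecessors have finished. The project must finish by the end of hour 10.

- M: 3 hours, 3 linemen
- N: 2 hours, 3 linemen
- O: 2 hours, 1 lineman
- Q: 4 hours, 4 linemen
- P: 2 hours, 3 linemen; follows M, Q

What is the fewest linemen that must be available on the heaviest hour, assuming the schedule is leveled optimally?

Early-start (M@1, N@1, O@1, Q@1, P@5) gives peak 11: h1:11  h2:11  h3:7  h4:4  h5:3  h6:3  h7:0  h8:0  h9:0  h10:0.
Shift O→3, Q→4, P→8.
Schedule M@1, N@1, O@3, Q@4, P@8: h1:6  h2:6  h3:4  h4:5  h5:4  h6:4  h7:4  h8:3  h9:3  h10:0 — peak 6.

6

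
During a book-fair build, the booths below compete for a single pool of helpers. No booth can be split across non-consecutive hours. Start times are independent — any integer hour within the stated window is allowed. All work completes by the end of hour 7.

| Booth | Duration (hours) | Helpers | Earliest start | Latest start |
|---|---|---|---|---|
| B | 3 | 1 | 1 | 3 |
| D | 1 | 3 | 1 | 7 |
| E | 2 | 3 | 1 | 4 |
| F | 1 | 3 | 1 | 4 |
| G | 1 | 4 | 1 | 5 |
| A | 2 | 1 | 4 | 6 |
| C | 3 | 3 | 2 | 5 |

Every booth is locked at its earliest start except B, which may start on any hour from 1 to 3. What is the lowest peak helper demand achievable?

B@1: h1:14  h2:7  h3:4  h4:4  h5:1  h6:0  h7:0 → peak 14
B@2: h1:13  h2:7  h3:4  h4:5  h5:1  h6:0  h7:0 → peak 13
B@3: h1:13  h2:6  h3:4  h4:5  h5:2  h6:0  h7:0 → peak 13
Best is B@2, peak 13.

13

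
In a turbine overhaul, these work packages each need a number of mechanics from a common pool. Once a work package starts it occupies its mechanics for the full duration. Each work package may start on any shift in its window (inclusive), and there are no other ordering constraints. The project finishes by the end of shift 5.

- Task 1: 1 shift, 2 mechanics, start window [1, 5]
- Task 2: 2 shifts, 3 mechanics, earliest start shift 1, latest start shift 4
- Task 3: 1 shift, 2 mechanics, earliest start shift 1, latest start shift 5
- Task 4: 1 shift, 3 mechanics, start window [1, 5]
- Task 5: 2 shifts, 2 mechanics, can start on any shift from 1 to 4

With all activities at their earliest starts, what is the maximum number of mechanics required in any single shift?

12

Early-start schedule: Task 1@1, Task 2@1, Task 3@1, Task 4@1, Task 5@1.
Load per shift: shift 1: 12, shift 2: 5, shift 3: 0, shift 4: 0, shift 5: 0.
Peak is 12.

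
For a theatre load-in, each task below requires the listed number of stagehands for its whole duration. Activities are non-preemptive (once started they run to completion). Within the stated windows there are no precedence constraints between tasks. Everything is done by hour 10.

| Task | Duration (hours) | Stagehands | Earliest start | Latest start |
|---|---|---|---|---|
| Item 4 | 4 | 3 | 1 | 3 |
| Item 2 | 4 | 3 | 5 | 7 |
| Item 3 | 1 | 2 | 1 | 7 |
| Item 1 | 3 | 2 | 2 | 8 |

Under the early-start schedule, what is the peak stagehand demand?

Early-start schedule: Item 4@1, Item 2@5, Item 3@1, Item 1@2.
Load per hour: hour 1: 5, hour 2: 5, hour 3: 5, hour 4: 5, hour 5: 3, hour 6: 3, hour 7: 3, hour 8: 3, hour 9: 0, hour 10: 0.
Peak is 5.

5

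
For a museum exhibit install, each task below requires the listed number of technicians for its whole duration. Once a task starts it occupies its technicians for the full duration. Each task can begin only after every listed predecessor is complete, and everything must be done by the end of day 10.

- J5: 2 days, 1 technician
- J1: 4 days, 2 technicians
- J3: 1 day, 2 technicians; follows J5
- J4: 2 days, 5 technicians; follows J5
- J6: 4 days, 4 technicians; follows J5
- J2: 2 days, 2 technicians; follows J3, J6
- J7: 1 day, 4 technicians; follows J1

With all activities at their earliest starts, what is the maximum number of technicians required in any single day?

13

Early-start schedule: J5@1, J1@1, J3@3, J4@3, J6@3, J2@7, J7@5.
Load per day: day 1: 3, day 2: 3, day 3: 13, day 4: 11, day 5: 8, day 6: 4, day 7: 2, day 8: 2, day 9: 0, day 10: 0.
Peak is 13.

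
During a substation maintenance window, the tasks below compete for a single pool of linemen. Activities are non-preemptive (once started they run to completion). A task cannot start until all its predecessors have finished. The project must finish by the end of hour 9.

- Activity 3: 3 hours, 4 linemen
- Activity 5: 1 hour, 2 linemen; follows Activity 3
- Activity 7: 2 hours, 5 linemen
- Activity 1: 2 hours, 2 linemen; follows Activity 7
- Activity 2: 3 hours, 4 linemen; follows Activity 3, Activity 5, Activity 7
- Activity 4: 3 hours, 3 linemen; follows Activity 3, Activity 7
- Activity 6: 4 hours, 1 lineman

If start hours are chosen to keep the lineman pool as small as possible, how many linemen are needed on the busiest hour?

7

Early-start (Activity 3@1, Activity 5@4, Activity 7@1, Activity 1@3, Activity 2@5, Activity 4@4, Activity 6@1) gives peak 10: h1:10  h2:10  h3:7  h4:8  h5:7  h6:7  h7:4  h8:0  h9:0.
Shift Activity 3→3, Activity 5→6, Activity 2→7, Activity 4→6.
Schedule Activity 3@3, Activity 5@6, Activity 7@1, Activity 1@3, Activity 2@7, Activity 4@6, Activity 6@1: h1:6  h2:6  h3:7  h4:7  h5:4  h6:5  h7:7  h8:7  h9:4 — peak 7.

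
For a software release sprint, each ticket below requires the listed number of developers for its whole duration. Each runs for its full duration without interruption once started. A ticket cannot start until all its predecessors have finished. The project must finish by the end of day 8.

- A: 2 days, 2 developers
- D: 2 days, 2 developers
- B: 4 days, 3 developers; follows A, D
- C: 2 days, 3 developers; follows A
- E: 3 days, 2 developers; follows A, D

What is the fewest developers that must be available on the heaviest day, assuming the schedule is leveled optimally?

5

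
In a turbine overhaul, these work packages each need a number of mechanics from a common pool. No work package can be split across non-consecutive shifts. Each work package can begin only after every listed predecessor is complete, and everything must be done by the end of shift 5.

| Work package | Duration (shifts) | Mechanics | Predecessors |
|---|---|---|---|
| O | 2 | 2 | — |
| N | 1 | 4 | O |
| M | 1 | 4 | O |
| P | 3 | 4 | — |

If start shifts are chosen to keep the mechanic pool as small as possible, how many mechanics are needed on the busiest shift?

6

Early-start (O@1, N@3, M@3, P@1) gives peak 12: s1:6  s2:6  s3:12  s4:0  s5:0.
Shift N→4, M→5.
Schedule O@1, N@4, M@5, P@1: s1:6  s2:6  s3:4  s4:4  s5:4 — peak 6.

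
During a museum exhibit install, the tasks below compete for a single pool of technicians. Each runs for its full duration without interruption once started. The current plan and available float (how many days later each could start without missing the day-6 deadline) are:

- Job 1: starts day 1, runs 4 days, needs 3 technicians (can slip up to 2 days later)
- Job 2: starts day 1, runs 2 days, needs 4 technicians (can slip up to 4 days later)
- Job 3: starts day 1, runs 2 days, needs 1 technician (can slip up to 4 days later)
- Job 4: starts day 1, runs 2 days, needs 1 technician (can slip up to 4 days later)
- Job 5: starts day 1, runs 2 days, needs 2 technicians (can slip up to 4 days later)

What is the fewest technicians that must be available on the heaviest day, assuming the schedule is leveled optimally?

Early-start (Job 1@1, Job 2@1, Job 3@1, Job 4@1, Job 5@1) gives peak 11: d1:11  d2:11  d3:3  d4:3  d5:0  d6:0.
Shift Job 2→5, Job 5→3.
Schedule Job 1@1, Job 2@5, Job 3@1, Job 4@1, Job 5@3: d1:5  d2:5  d3:5  d4:5  d5:4  d6:4 — peak 5.
Total technician-days = 28 over 6 days ⇒ peak ≥ ⌈28/6⌉ = 5, so 5 is optimal.

5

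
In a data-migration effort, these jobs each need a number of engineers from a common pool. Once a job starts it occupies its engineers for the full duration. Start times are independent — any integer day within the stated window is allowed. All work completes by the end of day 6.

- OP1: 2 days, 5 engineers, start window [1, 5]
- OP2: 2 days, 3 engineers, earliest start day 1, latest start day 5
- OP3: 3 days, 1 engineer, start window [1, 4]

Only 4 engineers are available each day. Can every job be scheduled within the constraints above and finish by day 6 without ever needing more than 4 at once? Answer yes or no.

no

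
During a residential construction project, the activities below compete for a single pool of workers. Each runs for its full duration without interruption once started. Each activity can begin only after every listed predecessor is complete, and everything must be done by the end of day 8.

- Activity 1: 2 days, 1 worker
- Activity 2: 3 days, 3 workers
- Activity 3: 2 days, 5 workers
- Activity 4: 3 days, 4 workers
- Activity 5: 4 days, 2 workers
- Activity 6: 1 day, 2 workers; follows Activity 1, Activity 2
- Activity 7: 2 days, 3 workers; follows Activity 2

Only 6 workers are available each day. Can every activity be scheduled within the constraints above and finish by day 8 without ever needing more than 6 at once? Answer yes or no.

no

Total worker-days = 49; over 8 days the average is 49/8 > 6, so some day must exceed 6.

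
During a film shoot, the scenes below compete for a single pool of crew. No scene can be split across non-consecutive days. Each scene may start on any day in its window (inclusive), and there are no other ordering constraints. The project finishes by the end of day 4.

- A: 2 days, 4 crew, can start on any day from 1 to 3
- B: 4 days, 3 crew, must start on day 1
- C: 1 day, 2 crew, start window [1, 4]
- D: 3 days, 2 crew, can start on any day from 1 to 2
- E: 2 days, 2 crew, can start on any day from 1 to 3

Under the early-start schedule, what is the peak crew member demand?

Early-start schedule: A@1, B@1, C@1, D@1, E@1.
Load per day: day 1: 13, day 2: 11, day 3: 5, day 4: 3.
Peak is 13.

13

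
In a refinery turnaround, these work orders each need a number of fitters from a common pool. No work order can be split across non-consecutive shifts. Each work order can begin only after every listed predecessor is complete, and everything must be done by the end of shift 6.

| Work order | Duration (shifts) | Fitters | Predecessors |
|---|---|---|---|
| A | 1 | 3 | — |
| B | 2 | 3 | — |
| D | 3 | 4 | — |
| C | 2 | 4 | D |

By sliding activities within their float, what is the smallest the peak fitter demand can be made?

7

Early-start (A@1, B@1, D@1, C@4) gives peak 10: s1:10  s2:7  s3:4  s4:4  s5:4  s6:0.
Shift D→2, C→5.
Schedule A@1, B@1, D@2, C@5: s1:6  s2:7  s3:4  s4:4  s5:4  s6:4 — peak 7.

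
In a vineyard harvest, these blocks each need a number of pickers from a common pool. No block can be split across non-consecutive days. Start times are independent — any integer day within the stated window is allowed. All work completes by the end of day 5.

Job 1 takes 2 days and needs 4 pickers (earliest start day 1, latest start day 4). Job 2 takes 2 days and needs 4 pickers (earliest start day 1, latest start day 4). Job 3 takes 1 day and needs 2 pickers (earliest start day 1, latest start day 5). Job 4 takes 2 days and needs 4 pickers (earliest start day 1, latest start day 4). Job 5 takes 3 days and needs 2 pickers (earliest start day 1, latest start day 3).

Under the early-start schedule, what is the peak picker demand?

16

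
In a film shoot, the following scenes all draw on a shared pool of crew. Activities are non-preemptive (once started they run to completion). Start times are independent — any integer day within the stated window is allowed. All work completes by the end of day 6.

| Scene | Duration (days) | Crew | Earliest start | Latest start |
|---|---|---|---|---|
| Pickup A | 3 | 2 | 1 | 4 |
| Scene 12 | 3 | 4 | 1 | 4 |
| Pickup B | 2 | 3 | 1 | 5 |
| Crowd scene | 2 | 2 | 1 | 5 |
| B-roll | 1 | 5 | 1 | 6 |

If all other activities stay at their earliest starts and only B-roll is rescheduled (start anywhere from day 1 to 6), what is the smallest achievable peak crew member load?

11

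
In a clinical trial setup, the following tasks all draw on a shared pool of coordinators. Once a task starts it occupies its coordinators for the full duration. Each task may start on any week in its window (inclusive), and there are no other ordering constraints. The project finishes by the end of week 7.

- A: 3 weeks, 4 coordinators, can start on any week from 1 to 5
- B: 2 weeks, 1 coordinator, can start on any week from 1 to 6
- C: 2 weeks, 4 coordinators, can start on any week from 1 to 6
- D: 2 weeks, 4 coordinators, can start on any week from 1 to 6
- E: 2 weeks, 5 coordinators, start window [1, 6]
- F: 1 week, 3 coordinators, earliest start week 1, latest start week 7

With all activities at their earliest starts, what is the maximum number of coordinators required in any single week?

Early-start schedule: A@1, B@1, C@1, D@1, E@1, F@1.
Load per week: week 1: 21, week 2: 18, week 3: 4, week 4: 0, week 5: 0, week 6: 0, week 7: 0.
Peak is 21.

21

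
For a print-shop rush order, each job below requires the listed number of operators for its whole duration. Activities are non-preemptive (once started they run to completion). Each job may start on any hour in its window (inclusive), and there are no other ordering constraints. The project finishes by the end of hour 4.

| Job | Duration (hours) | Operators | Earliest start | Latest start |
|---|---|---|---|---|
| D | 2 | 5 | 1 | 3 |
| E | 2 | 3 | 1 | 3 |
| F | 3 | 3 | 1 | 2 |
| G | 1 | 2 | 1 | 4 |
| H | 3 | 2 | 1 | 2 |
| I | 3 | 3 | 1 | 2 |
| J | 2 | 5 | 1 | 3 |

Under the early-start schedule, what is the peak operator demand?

Early-start schedule: D@1, E@1, F@1, G@1, H@1, I@1, J@1.
Load per hour: hour 1: 23, hour 2: 21, hour 3: 8, hour 4: 0.
Peak is 23.

23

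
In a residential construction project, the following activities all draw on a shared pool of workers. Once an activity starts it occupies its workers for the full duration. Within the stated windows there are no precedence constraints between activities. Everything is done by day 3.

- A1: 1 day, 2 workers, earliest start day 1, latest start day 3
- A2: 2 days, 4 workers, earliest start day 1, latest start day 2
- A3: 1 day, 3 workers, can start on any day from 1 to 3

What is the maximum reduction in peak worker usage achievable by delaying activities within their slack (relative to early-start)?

4

Early-start peak: d1:9  d2:4  d3:0 ⇒ 9.
Leveled (A1@1, A2@2, A3@1): d1:5  d2:4  d3:4 ⇒ 5.
Reduction 9 − 5 = 4.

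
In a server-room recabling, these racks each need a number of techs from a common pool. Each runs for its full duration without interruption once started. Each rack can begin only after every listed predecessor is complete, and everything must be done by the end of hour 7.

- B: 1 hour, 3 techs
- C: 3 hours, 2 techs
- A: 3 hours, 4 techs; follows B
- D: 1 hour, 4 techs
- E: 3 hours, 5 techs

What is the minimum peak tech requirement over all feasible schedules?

Early-start (B@1, C@1, A@2, D@1, E@1) gives peak 14: h1:14  h2:11  h3:11  h4:4  h5:0  h6:0  h7:0.
Shift C→2, E→5.
Schedule B@1, C@2, A@2, D@1, E@5: h1:7  h2:6  h3:6  h4:6  h5:5  h6:5  h7:5 — peak 7.

7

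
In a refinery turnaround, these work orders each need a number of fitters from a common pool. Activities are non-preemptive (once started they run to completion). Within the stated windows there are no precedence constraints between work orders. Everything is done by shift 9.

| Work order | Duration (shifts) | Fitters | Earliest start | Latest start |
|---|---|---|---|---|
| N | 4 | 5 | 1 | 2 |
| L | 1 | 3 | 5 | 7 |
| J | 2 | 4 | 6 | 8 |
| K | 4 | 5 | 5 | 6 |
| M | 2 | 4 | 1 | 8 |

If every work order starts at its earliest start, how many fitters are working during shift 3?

5

At early start, shift 3 has: N.
Demand: 5 = 5.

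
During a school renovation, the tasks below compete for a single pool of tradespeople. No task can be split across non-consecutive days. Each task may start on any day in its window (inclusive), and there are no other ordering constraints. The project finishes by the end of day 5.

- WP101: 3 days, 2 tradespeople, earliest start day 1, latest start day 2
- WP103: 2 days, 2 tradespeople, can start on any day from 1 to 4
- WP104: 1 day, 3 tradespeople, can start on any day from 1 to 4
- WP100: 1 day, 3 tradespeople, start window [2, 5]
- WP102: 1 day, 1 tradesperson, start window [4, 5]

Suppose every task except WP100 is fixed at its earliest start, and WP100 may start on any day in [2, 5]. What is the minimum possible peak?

WP100@2: d1:7  d2:7  d3:2  d4:1  d5:0 → peak 7
WP100@3: d1:7  d2:4  d3:5  d4:1  d5:0 → peak 7
WP100@4: d1:7  d2:4  d3:2  d4:4  d5:0 → peak 7
WP100@5: d1:7  d2:4  d3:2  d4:1  d5:3 → peak 7
Best is WP100@2, peak 7.

7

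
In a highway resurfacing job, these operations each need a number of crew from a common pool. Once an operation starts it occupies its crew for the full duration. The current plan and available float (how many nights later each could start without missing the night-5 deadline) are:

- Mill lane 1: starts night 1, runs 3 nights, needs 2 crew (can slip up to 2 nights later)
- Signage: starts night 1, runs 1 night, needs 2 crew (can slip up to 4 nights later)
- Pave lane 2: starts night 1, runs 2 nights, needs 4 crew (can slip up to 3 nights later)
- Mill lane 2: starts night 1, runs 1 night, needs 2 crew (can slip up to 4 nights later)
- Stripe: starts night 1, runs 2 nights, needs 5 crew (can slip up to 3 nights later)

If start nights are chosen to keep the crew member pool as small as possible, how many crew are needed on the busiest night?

Early-start (Mill lane 1@1, Signage@1, Pave lane 2@1, Mill lane 2@1, Stripe@1) gives peak 15: n1:15  n2:11  n3:2  n4:0  n5:0.
Shift Pave lane 2→2, Stripe→4.
Schedule Mill lane 1@1, Signage@1, Pave lane 2@2, Mill lane 2@1, Stripe@4: n1:6  n2:6  n3:6  n4:5  n5:5 — peak 6.
Total crew member-nights = 28 over 5 nights ⇒ peak ≥ ⌈28/5⌉ = 6, so 6 is optimal.

6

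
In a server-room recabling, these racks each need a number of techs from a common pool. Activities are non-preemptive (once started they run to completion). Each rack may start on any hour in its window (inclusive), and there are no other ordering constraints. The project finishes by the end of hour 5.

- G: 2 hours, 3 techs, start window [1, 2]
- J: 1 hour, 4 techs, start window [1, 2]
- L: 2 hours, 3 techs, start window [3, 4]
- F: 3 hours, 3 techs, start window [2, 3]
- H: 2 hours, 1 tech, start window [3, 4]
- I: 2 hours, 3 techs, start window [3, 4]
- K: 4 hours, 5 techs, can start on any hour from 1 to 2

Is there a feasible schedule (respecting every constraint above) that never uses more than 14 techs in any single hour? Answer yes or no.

The minimum achievable peak is 15; 14 < 15, so no feasible schedule stays within the cap.

no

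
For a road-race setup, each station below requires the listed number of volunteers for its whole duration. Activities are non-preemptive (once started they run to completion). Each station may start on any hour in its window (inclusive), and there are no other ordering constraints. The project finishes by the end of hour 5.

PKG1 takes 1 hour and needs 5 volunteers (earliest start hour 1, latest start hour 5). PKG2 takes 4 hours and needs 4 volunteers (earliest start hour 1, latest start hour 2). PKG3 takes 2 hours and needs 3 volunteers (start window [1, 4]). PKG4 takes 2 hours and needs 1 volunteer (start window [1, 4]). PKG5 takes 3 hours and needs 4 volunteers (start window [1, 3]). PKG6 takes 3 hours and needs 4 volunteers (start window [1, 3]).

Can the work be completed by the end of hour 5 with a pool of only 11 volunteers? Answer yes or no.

no

The minimum achievable peak is 12; 11 < 12, so no feasible schedule stays within the cap.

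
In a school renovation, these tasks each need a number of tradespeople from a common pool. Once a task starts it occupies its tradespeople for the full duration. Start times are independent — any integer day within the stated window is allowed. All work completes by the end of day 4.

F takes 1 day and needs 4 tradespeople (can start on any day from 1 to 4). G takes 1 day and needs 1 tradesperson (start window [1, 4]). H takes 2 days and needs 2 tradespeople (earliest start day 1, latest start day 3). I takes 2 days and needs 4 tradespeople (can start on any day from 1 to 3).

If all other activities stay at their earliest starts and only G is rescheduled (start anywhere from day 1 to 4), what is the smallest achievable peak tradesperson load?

10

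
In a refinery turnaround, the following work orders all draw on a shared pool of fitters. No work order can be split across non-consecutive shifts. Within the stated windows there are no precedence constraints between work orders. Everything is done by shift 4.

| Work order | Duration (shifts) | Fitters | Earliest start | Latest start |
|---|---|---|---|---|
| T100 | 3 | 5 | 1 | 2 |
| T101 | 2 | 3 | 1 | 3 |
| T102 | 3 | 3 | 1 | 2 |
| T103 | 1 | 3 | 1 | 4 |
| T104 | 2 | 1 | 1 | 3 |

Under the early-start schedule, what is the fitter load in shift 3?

8

At early start, shift 3 has: T100, T102.
Demand: 5 + 3 = 8.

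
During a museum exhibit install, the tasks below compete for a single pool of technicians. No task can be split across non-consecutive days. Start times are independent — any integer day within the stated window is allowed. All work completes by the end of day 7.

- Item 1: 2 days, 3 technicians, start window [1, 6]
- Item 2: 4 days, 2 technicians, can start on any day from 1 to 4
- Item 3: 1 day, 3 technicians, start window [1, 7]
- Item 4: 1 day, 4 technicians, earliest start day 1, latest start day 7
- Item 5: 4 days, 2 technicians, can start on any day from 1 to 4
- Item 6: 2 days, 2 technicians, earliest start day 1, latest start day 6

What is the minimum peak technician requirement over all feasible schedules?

Early-start (Item 1@1, Item 2@1, Item 3@1, Item 4@1, Item 5@1, Item 6@1) gives peak 16: d1:16  d2:9  d3:4  d4:4  d5:0  d6:0  d7:0.
Shift Item 3→3, Item 4→5, Item 5→4, Item 6→6.
Schedule Item 1@1, Item 2@1, Item 3@3, Item 4@5, Item 5@4, Item 6@6: d1:5  d2:5  d3:5  d4:4  d5:6  d6:4  d7:4 — peak 6.

6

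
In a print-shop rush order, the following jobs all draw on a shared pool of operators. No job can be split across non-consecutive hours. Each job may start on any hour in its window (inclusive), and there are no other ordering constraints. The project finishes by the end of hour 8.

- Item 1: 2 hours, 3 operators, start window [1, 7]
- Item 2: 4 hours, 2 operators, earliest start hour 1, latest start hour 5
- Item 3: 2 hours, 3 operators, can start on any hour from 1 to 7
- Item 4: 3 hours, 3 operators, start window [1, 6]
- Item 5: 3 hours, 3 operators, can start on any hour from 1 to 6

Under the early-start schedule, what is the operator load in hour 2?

At early start, hour 2 has: Item 1, Item 2, Item 3, Item 4, Item 5.
Demand: 3 + 2 + 3 + 3 + 3 = 14.

14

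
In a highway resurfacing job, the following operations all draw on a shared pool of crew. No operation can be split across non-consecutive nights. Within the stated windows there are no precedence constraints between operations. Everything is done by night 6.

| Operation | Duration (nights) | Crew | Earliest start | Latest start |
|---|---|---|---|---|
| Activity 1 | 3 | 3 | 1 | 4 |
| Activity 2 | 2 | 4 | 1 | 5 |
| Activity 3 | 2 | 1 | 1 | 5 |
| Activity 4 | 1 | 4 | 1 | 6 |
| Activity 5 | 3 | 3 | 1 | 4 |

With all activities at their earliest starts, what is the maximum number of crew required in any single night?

Early-start schedule: Activity 1@1, Activity 2@1, Activity 3@1, Activity 4@1, Activity 5@1.
Load per night: night 1: 15, night 2: 11, night 3: 6, night 4: 0, night 5: 0, night 6: 0.
Peak is 15.

15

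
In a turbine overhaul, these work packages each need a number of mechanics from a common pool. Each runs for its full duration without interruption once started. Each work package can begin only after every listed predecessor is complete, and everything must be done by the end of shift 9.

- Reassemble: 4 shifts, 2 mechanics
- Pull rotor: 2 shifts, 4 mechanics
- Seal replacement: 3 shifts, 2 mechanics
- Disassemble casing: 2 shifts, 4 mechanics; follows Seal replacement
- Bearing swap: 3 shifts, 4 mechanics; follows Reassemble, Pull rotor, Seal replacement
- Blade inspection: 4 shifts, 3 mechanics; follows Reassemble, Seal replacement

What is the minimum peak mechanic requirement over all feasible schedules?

Early-start (Reassemble@1, Pull rotor@1, Seal replacement@1, Disassemble casing@4, Bearing swap@5, Blade inspection@5) gives peak 11: s1:8  s2:8  s3:4  s4:6  s5:11  s6:7  s7:7  s8:3  s9:0.
Shift Blade inspection→6.
Schedule Reassemble@1, Pull rotor@1, Seal replacement@1, Disassemble casing@4, Bearing swap@5, Blade inspection@6: s1:8  s2:8  s3:4  s4:6  s5:8  s6:7  s7:7  s8:3  s9:3 — peak 8.

8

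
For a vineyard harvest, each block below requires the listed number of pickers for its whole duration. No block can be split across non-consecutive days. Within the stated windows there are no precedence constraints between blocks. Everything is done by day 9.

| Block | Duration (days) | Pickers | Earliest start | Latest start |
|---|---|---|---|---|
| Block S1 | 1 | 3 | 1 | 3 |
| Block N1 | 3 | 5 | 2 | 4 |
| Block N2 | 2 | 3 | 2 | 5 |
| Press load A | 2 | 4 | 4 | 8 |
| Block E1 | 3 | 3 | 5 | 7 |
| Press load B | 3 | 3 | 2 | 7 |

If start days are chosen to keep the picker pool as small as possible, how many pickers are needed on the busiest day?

7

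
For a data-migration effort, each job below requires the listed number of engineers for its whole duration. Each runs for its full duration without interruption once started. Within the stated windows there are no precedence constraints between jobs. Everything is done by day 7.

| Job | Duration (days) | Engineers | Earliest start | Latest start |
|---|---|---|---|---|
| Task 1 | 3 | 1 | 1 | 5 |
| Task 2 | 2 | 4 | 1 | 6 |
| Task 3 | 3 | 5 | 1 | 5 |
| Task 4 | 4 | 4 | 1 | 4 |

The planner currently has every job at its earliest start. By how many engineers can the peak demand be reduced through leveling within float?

Early-start peak: d1:14  d2:14  d3:10  d4:4  d5:0  d6:0  d7:0 ⇒ 14.
Leveled (Task 1@1, Task 2@4, Task 3@1, Task 4@4): d1:6  d2:6  d3:6  d4:8  d5:8  d6:4  d7:4 ⇒ 8.
Reduction 14 − 8 = 6.

6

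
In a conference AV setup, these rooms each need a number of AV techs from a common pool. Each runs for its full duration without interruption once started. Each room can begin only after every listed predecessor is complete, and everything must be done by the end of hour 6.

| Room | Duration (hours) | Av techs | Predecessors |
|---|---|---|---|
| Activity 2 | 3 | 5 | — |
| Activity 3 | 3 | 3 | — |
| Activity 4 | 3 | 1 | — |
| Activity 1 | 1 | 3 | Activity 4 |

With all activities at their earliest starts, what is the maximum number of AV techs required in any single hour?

9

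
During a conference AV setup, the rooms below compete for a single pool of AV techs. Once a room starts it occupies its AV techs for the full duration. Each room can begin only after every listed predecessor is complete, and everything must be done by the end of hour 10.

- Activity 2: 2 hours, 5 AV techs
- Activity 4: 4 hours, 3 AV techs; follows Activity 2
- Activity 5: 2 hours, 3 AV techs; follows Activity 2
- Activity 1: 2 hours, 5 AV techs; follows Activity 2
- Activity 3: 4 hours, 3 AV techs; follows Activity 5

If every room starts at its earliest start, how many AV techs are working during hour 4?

At early start, hour 4 has: Activity 4, Activity 5, Activity 1.
Demand: 3 + 3 + 5 = 11.

11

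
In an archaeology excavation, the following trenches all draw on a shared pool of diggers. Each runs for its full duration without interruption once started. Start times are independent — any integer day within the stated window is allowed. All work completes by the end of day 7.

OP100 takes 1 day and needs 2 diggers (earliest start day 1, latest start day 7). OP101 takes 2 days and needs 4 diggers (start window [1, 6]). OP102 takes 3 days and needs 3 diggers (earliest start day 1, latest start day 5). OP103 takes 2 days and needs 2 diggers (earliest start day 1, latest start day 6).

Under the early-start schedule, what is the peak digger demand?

Early-start schedule: OP100@1, OP101@1, OP102@1, OP103@1.
Load per day: day 1: 11, day 2: 9, day 3: 3, day 4: 0, day 5: 0, day 6: 0, day 7: 0.
Peak is 11.

11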